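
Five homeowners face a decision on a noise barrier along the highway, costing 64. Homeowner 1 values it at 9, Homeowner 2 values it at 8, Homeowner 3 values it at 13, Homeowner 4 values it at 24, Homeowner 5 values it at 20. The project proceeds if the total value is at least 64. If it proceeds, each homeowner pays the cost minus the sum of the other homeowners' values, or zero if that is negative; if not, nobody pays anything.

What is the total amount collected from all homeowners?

27

Total value 74 ≥ cost 64, so it is built.
Homeowner 1: others sum to 65; max(0, 64 - 65) = 0.
Homeowner 2: others sum to 66; max(0, 64 - 66) = 0.
Homeowner 3: others sum to 61; max(0, 64 - 61) = 3.
Homeowner 4: others sum to 50; max(0, 64 - 50) = 14.
Homeowner 5: others sum to 54; max(0, 64 - 54) = 10.
Total collected = 0 + 0 + 3 + 14 + 10 = 27.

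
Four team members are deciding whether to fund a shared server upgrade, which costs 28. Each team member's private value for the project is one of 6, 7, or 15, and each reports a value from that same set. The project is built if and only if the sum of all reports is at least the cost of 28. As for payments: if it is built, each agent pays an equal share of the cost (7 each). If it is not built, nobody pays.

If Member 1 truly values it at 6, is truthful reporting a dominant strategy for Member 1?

Yes

Check each profile of the others' reports and compare truth against every alternative report.
Others report (7, 7, 7): truth gives 0, best alternative gives -1.
Others report (6, 6, 15): truth gives -1, best alternative gives -1.
Others report (6, 7, 15): truth gives -1, best alternative gives -1.
Others report (6, 15, 6): truth gives -1, best alternative gives -1.
Others report (6, 15, 7): truth gives -1, best alternative gives -1.
Others report (6, 15, 15): truth gives -1, best alternative gives -1.
(Remaining 21 profiles checked similarly; truth is weakly best in each.)
In every case the truthful report is at least as good as any alternative, so it is a dominant strategy.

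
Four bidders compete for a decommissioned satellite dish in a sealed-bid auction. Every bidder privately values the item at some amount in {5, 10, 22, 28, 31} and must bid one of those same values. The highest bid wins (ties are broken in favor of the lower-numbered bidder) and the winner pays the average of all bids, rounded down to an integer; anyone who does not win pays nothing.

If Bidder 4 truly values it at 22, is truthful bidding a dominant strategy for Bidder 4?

Consider the case where Bidder 1 bids 5, Bidder 2 bids 5 and Bidder 3 bids 5.
Truthful bid 22: wins, pays 9, utility 22 - 9 = 13.
Bid 10 instead: wins, pays 6, utility 22 - 6 = 16.
Since 16 > 13, bidding 10 is strictly better here, so truthful bidding is not dominant.

No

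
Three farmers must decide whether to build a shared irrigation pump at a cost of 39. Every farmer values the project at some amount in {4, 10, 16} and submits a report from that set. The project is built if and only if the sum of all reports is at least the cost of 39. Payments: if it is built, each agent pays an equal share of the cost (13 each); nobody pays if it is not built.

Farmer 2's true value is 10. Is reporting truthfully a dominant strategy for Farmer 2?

No

Consider the case where Farmer 1 reports 16 and Farmer 3 reports 16.
Truthful report 10: project built, pays 13, utility 10 - 13 = -3.
Report 4 instead: project not built, utility 0.
Since 0 > -3, reporting 4 is strictly better here, so truthful reporting is not dominant.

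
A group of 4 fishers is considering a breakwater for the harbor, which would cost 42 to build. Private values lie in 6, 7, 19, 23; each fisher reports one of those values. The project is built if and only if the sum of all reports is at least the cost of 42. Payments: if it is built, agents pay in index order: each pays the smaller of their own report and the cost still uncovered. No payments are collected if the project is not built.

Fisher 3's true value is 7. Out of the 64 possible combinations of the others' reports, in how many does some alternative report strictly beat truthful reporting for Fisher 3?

Others report (6, 7, 23): truth gives 0; report 6 gives 1 > 0. Violating.
Others report (6, 19, 19): truth gives 0; report 6 gives 1 > 0. Violating.
Others report (6, 19, 23): truth gives 0; report 6 gives 1 > 0. Violating.
Others report (6, 23, 7): truth gives 0; report 6 gives 1 > 0. Violating.
Others report (6, 6, 6): truth gives 0; no alternative beats it.
Others report (6, 6, 7): truth gives 0; no alternative beats it.
(Checking all 64 profiles: 25 have a profitable deviation, 39 do not.)

25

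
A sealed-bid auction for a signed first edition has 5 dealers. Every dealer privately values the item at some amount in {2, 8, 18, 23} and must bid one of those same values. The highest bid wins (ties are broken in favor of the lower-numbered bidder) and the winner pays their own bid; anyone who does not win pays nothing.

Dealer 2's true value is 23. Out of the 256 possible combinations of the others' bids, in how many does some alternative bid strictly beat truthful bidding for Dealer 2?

54

Others bid (2, 2, 2, 2): truth gives 0; bid 8 gives 15 > 0. Violating.
Others bid (2, 2, 2, 8): truth gives 0; bid 8 gives 15 > 0. Violating.
Others bid (2, 2, 2, 18): truth gives 0; bid 18 gives 5 > 0. Violating.
Others bid (2, 2, 8, 2): truth gives 0; bid 8 gives 15 > 0. Violating.
Others bid (2, 2, 2, 23): truth gives 0; no alternative beats it.
Others bid (2, 2, 8, 23): truth gives 0; no alternative beats it.
(Checking all 256 profiles: 54 have a profitable deviation, 202 do not.)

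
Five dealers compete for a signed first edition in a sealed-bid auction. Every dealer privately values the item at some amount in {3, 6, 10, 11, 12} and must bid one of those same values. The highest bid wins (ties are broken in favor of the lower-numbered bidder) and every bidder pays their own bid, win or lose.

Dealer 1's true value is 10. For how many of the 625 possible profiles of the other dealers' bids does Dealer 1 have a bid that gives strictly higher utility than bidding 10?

560

Others bid (3, 3, 3, 3): truth gives 0; bid 3 gives 7 > 0. Violating.
Others bid (3, 3, 3, 6): truth gives 0; bid 6 gives 4 > 0. Violating.
Others bid (3, 3, 3, 11): truth gives -10; bid 11 gives -1 > -10. Violating.
Others bid (3, 3, 3, 12): truth gives -10; bid 12 gives -2 > -10. Violating.
Others bid (3, 3, 3, 10): truth gives 0; no alternative beats it.
Others bid (3, 3, 6, 10): truth gives 0; no alternative beats it.
(Checking all 625 profiles: 560 have a profitable deviation, 65 do not.)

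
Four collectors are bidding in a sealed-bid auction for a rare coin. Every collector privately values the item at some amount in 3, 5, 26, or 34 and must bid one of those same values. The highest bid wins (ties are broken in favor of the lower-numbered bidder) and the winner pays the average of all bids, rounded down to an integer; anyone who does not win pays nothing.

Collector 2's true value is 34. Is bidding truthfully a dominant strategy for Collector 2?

Consider the case where Collector 1 bids 3, Collector 3 bids 3 and Collector 4 bids 3.
Truthful bid 34: wins, pays 10, utility 34 - 10 = 24.
Bid 5 instead: wins, pays 3, utility 34 - 3 = 31.
Since 31 > 24, bidding 5 is strictly better here, so truthful bidding is not dominant.

No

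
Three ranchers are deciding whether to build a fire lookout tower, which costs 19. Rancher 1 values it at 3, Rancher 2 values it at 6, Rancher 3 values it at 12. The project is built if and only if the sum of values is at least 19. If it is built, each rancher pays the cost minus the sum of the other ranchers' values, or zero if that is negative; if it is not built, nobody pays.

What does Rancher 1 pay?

Total value 21 ≥ cost 19, so the project is built.
The other ranchers' values sum to 18.
Cost minus that sum is 19 - 18 = 1.

1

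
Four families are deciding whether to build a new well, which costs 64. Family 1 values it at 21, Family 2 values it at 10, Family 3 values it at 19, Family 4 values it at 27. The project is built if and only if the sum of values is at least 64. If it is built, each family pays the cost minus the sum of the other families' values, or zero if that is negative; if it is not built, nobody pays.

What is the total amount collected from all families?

28

Total value 77 ≥ cost 64, so it is built.
Family 1: others sum to 56; max(0, 64 - 56) = 8.
Family 2: others sum to 67; max(0, 64 - 67) = 0.
Family 3: others sum to 58; max(0, 64 - 58) = 6.
Family 4: others sum to 50; max(0, 64 - 50) = 14.
Total collected = 8 + 0 + 6 + 14 = 28.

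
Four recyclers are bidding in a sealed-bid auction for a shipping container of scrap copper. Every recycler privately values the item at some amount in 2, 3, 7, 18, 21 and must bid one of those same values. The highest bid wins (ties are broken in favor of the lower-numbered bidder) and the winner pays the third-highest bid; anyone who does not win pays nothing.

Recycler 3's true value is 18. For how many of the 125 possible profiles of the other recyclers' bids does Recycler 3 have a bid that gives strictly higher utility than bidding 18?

Others bid (2, 2, 21): truth gives 0; bid 21 gives 16 > 0. Violating.
Others bid (2, 3, 21): truth gives 0; bid 21 gives 15 > 0. Violating.
Others bid (2, 7, 21): truth gives 0; bid 21 gives 11 > 0. Violating.
Others bid (2, 18, 2): truth gives 0; bid 21 gives 16 > 0. Violating.
Others bid (2, 2, 2): truth gives 16; no alternative beats it.
Others bid (2, 2, 3): truth gives 16; no alternative beats it.
(Checking all 125 profiles: 27 have a profitable deviation, 98 do not.)

27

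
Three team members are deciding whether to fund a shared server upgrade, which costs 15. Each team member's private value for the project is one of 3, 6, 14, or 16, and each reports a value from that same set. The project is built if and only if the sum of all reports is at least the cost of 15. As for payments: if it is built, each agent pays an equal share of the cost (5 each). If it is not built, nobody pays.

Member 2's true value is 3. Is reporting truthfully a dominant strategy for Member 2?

Yes

Check each profile of the others' reports and compare truth against every alternative report.
Others report (3, 6): truth gives 0, best alternative gives -2.
Others report (6, 3): truth gives 0, best alternative gives -2.
Others report (3, 14): truth gives -2, best alternative gives -2.
Others report (3, 16): truth gives -2, best alternative gives -2.
Others report (6, 6): truth gives -2, best alternative gives -2.
Others report (6, 14): truth gives -2, best alternative gives -2.
(Remaining 10 profiles checked similarly; truth is weakly best in each.)
In every case the truthful report is at least as good as any alternative, so it is a dominant strategy.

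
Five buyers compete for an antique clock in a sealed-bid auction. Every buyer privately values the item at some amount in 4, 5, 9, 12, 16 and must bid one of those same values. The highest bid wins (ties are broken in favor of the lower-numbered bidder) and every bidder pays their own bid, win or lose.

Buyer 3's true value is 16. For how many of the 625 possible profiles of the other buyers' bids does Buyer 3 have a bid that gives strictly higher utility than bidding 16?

Others bid (4, 4, 4, 4): truth gives 0; bid 5 gives 11 > 0. Violating.
Others bid (4, 4, 4, 5): truth gives 0; bid 5 gives 11 > 0. Violating.
Others bid (4, 4, 4, 9): truth gives 0; bid 9 gives 7 > 0. Violating.
Others bid (4, 4, 4, 12): truth gives 0; bid 12 gives 4 > 0. Violating.
Others bid (4, 4, 4, 16): truth gives 0; no alternative beats it.
Others bid (4, 4, 5, 16): truth gives 0; no alternative beats it.
(Checking all 625 profiles: 369 have a profitable deviation, 256 do not.)

369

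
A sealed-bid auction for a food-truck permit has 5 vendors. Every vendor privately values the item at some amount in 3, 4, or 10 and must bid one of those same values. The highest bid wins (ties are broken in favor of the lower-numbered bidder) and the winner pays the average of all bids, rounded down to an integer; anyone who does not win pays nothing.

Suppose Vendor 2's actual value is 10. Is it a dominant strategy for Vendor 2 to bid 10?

Consider the case where Vendor 1 bids 3, Vendor 3 bids 3, Vendor 4 bids 3 and Vendor 5 bids 3.
Truthful bid 10: wins, pays 4, utility 10 - 4 = 6.
Bid 4 instead: wins, pays 3, utility 10 - 3 = 7.
Since 7 > 6, bidding 4 is strictly better here, so truthful bidding is not dominant.

No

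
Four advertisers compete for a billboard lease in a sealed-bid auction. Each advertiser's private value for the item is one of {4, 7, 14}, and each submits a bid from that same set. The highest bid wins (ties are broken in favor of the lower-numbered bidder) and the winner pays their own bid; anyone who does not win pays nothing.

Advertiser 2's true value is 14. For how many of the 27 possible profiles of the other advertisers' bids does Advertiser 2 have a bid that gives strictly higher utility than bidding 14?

4

Others bid (4, 4, 4): truth gives 0; bid 7 gives 7 > 0. Violating.
Others bid (4, 4, 7): truth gives 0; bid 7 gives 7 > 0. Violating.
Others bid (4, 7, 4): truth gives 0; bid 7 gives 7 > 0. Violating.
Others bid (4, 7, 7): truth gives 0; bid 7 gives 7 > 0. Violating.
Others bid (4, 4, 14): truth gives 0; no alternative beats it.
Others bid (4, 7, 14): truth gives 0; no alternative beats it.
(Checking all 27 profiles: 4 have a profitable deviation, 23 do not.)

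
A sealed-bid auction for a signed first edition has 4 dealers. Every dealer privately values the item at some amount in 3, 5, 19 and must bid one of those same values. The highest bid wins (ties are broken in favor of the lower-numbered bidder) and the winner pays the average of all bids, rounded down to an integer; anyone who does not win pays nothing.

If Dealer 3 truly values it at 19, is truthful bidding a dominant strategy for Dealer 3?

No

Consider the case where Dealer 1 bids 3, Dealer 2 bids 3 and Dealer 4 bids 3.
Truthful bid 19: wins, pays 7, utility 19 - 7 = 12.
Bid 5 instead: wins, pays 3, utility 19 - 3 = 16.
Since 16 > 12, bidding 5 is strictly better here, so truthful bidding is not dominant.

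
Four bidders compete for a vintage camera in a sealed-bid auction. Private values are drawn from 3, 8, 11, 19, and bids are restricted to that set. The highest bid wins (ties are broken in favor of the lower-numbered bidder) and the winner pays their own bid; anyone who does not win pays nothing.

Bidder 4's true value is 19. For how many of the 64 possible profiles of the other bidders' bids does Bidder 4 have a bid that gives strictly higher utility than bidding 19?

Others bid (3, 3, 3): truth gives 0; bid 8 gives 11 > 0. Violating.
Others bid (3, 3, 8): truth gives 0; bid 11 gives 8 > 0. Violating.
Others bid (3, 8, 3): truth gives 0; bid 11 gives 8 > 0. Violating.
Others bid (3, 8, 8): truth gives 0; bid 11 gives 8 > 0. Violating.
Others bid (3, 3, 11): truth gives 0; no alternative beats it.
Others bid (3, 3, 19): truth gives 0; no alternative beats it.
(Checking all 64 profiles: 8 have a profitable deviation, 56 do not.)

8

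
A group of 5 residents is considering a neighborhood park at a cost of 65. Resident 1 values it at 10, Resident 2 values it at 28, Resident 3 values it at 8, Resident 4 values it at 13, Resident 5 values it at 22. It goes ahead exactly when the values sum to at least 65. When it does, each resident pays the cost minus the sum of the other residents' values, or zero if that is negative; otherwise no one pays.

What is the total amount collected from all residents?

18

Total value 81 ≥ cost 65, so it is built.
Resident 1: others sum to 71; max(0, 65 - 71) = 0.
Resident 2: others sum to 53; max(0, 65 - 53) = 12.
Resident 3: others sum to 73; max(0, 65 - 73) = 0.
Resident 4: others sum to 68; max(0, 65 - 68) = 0.
Resident 5: others sum to 59; max(0, 65 - 59) = 6.
Total collected = 0 + 12 + 0 + 0 + 6 = 18.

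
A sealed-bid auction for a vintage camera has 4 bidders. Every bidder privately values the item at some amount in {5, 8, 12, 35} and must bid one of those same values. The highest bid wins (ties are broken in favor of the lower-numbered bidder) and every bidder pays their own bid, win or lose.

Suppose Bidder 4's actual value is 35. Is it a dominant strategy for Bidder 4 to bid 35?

No

Consider the case where Bidder 1 bids 5, Bidder 2 bids 5 and Bidder 3 bids 5.
Truthful bid 35: wins, pays 35, utility 35 - 35 = 0.
Bid 8 instead: wins, pays 8, utility 35 - 8 = 27.
Since 27 > 0, bidding 8 is strictly better here, so truthful bidding is not dominant.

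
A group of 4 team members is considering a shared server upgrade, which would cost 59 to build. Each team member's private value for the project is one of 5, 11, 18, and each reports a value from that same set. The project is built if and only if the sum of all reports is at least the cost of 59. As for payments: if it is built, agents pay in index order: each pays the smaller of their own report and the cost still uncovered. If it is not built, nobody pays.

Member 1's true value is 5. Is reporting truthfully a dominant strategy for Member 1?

Check each profile of the others' reports and compare truth against every alternative report.
Others report (18, 18, 18): truth gives 0, best alternative gives -6.
Others report (5, 5, 5): truth gives 0, best alternative gives 0.
Others report (5, 5, 11): truth gives 0, best alternative gives 0.
Others report (5, 5, 18): truth gives 0, best alternative gives 0.
Others report (5, 11, 5): truth gives 0, best alternative gives 0.
Others report (5, 11, 11): truth gives 0, best alternative gives 0.
(Remaining 21 profiles checked similarly; truth is weakly best in each.)
In every case the truthful report is at least as good as any alternative, so it is a dominant strategy.

Yes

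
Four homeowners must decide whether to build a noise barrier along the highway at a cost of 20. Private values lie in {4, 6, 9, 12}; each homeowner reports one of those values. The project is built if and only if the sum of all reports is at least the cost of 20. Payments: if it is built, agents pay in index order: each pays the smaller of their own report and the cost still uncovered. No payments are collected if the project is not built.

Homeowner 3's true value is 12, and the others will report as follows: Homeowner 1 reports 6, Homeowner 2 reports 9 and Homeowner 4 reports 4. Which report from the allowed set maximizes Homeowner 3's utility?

Report 4: project built, pays 4, utility 12 - 4 = 8.
Report 6: project built, pays 5, utility 12 - 5 = 7.
Report 9: project built, pays 5, utility 12 - 5 = 7.
Report 12: project built, pays 5, utility 12 - 5 = 7.
The best choice is 4 with utility 8.

4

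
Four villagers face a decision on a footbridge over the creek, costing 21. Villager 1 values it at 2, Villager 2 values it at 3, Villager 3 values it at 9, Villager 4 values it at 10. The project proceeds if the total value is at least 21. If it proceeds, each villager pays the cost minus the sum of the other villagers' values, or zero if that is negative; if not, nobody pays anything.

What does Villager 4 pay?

Total value 24 ≥ cost 21, so the project is built.
The other villagers' values sum to 14.
Cost minus that sum is 21 - 14 = 7.

7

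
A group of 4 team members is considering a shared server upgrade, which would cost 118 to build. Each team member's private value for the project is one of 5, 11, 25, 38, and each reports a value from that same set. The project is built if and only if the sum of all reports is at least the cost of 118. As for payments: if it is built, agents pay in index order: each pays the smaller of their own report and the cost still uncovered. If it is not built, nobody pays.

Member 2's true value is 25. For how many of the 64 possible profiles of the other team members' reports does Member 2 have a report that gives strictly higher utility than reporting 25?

1

Others report (38, 38, 38): truth gives 0; report 5 gives 20 > 0. Violating.
Others report (5, 5, 5): truth gives 0; no alternative beats it.
Others report (5, 5, 11): truth gives 0; no alternative beats it.
(Checking all 64 profiles: 1 has a profitable deviation, 63 do not.)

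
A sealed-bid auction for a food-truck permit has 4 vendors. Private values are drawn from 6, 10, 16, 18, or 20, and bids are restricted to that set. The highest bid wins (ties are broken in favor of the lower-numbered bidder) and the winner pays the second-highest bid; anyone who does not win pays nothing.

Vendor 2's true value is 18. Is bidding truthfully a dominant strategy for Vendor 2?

Check each profile of the others' bids and compare truth against every alternative bid.
Others bid (6, 6, 6): truth gives 12, best alternative gives 12.
Others bid (6, 6, 10): truth gives 8, best alternative gives 8.
Others bid (6, 10, 6): truth gives 8, best alternative gives 8.
Others bid (6, 10, 10): truth gives 8, best alternative gives 8.
Others bid (10, 6, 6): truth gives 8, best alternative gives 8.
Others bid (10, 6, 10): truth gives 8, best alternative gives 8.
(Remaining 119 profiles checked similarly; truth is weakly best in each.)
In every case the truthful bid is at least as good as any alternative, so it is a dominant strategy.

Yes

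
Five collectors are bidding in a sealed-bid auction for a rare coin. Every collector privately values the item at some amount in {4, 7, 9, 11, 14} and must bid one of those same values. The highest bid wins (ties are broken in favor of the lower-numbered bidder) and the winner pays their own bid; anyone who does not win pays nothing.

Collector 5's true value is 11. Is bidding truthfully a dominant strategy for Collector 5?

Consider the case where Collector 1 bids 4, Collector 2 bids 4, Collector 3 bids 4 and Collector 4 bids 4.
Truthful bid 11: wins, pays 11, utility 11 - 11 = 0.
Bid 7 instead: wins, pays 7, utility 11 - 7 = 4.
Since 4 > 0, bidding 7 is strictly better here, so truthful bidding is not dominant.

No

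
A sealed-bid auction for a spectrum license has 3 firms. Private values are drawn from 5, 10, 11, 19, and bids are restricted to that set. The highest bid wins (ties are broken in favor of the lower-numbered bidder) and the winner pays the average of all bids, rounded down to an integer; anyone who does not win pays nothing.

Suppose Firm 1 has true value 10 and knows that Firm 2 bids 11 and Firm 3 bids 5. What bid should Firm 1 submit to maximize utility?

11

Bid 5: loses, pays 0, utility 0.
Bid 10: loses, pays 0, utility 0.
Bid 11: wins, pays 9, utility 10 - 9 = 1.
Bid 19: wins, pays 11, utility 10 - 11 = -1.
The best choice is 11 with utility 1.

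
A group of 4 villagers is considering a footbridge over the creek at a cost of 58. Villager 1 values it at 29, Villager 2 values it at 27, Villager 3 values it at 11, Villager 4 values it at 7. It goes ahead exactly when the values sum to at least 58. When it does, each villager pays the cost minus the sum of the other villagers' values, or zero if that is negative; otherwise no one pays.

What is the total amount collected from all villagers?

24

Total value 74 ≥ cost 58, so it is built.
Villager 1: others sum to 45; max(0, 58 - 45) = 13.
Villager 2: others sum to 47; max(0, 58 - 47) = 11.
Villager 3: others sum to 63; max(0, 58 - 63) = 0.
Villager 4: others sum to 67; max(0, 58 - 67) = 0.
Total collected = 13 + 11 + 0 + 0 = 24.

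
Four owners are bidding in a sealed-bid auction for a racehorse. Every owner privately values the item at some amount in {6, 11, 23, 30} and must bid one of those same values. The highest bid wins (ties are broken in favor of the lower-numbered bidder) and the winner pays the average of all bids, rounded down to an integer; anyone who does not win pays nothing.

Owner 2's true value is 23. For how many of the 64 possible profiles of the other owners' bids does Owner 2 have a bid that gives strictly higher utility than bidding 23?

24

Others bid (6, 6, 6): truth gives 13; bid 11 gives 16 > 13. Violating.
Others bid (6, 6, 11): truth gives 12; bid 11 gives 15 > 12. Violating.
Others bid (6, 6, 30): truth gives 0; bid 30 gives 5 > 0. Violating.
Others bid (6, 11, 6): truth gives 12; bid 11 gives 15 > 12. Violating.
Others bid (6, 6, 23): truth gives 9; no alternative beats it.
Others bid (6, 11, 23): truth gives 8; no alternative beats it.
(Checking all 64 profiles: 24 have a profitable deviation, 40 do not.)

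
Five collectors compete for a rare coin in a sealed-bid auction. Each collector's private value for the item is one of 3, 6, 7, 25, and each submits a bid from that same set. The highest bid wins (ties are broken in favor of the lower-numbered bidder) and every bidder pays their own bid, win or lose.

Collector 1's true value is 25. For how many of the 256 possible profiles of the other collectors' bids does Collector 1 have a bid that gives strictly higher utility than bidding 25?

81

Others bid (3, 3, 3, 3): truth gives 0; bid 3 gives 22 > 0. Violating.
Others bid (3, 3, 3, 6): truth gives 0; bid 6 gives 19 > 0. Violating.
Others bid (3, 3, 3, 7): truth gives 0; bid 7 gives 18 > 0. Violating.
Others bid (3, 3, 6, 3): truth gives 0; bid 6 gives 19 > 0. Violating.
Others bid (3, 3, 3, 25): truth gives 0; no alternative beats it.
Others bid (3, 3, 6, 25): truth gives 0; no alternative beats it.
(Checking all 256 profiles: 81 have a profitable deviation, 175 do not.)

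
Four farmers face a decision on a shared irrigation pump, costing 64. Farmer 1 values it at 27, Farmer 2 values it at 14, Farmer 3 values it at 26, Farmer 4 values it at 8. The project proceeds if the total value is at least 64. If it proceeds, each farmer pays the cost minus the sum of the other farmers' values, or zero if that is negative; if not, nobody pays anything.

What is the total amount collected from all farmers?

Total value 75 ≥ cost 64, so it is built.
Farmer 1: others sum to 48; max(0, 64 - 48) = 16.
Farmer 2: others sum to 61; max(0, 64 - 61) = 3.
Farmer 3: others sum to 49; max(0, 64 - 49) = 15.
Farmer 4: others sum to 67; max(0, 64 - 67) = 0.
Total collected = 16 + 3 + 15 + 0 = 34.

34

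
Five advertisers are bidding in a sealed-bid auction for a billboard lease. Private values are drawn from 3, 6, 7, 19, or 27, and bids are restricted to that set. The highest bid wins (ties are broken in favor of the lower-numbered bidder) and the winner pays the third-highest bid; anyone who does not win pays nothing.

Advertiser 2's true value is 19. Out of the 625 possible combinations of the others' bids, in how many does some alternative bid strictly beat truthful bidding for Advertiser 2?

108

Others bid (3, 3, 3, 27): truth gives 0; bid 27 gives 16 > 0. Violating.
Others bid (3, 3, 6, 27): truth gives 0; bid 27 gives 13 > 0. Violating.
Others bid (3, 3, 7, 27): truth gives 0; bid 27 gives 12 > 0. Violating.
Others bid (3, 3, 27, 3): truth gives 0; bid 27 gives 16 > 0. Violating.
Others bid (3, 3, 3, 3): truth gives 16; no alternative beats it.
Others bid (3, 3, 3, 6): truth gives 16; no alternative beats it.
(Checking all 625 profiles: 108 have a profitable deviation, 517 do not.)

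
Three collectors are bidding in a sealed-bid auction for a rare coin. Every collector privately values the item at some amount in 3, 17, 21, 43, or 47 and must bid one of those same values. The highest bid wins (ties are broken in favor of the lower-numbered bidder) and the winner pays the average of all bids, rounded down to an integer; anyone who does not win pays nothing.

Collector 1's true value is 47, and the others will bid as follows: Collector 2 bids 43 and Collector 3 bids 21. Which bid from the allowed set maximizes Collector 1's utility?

43

Bid 3: loses, pays 0, utility 0.
Bid 17: loses, pays 0, utility 0.
Bid 21: loses, pays 0, utility 0.
Bid 43: wins, pays 35, utility 47 - 35 = 12.
Bid 47: wins, pays 37, utility 47 - 37 = 10.
The best choice is 43 with utility 12.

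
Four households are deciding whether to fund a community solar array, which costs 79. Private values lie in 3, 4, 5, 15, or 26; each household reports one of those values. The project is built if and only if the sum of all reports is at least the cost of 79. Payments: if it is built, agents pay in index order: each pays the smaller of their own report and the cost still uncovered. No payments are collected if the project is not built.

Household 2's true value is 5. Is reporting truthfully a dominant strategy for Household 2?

No

Consider the case where Household 1 reports 26, Household 3 reports 26 and Household 4 reports 26.
Truthful report 5: project built, pays 5, utility 5 - 5 = 0.
Report 3 instead: project built, pays 3, utility 5 - 3 = 2.
Since 2 > 0, reporting 3 is strictly better here, so truthful reporting is not dominant.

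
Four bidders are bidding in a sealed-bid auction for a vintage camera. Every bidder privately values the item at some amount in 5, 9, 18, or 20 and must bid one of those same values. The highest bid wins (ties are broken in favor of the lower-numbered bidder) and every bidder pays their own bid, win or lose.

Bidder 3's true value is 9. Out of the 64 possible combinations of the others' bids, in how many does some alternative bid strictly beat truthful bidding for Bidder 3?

62

Others bid (5, 5, 18): truth gives -9; bid 5 gives -5 > -9. Violating.
Others bid (5, 5, 20): truth gives -9; bid 5 gives -5 > -9. Violating.
Others bid (5, 9, 5): truth gives -9; bid 5 gives -5 > -9. Violating.
Others bid (5, 9, 9): truth gives -9; bid 5 gives -5 > -9. Violating.
Others bid (5, 5, 5): truth gives 0; no alternative beats it.
Others bid (5, 5, 9): truth gives 0; no alternative beats it.
(Checking all 64 profiles: 62 have a profitable deviation, 2 do not.)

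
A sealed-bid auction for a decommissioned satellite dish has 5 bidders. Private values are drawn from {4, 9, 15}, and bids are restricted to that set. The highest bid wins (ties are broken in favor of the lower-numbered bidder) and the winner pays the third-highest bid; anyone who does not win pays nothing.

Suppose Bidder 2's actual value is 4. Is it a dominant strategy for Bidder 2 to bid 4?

Yes

Check each profile of the others' bids and compare truth against every alternative bid.
Others bid (4, 4, 9, 9): truth gives 0, best alternative gives -5.
Others bid (4, 9, 4, 9): truth gives 0, best alternative gives -5.
Others bid (4, 9, 9, 4): truth gives 0, best alternative gives -5.
Others bid (4, 9, 9, 9): truth gives 0, best alternative gives -5.
Others bid (4, 4, 4, 4): truth gives 0, best alternative gives 0.
Others bid (4, 4, 4, 9): truth gives 0, best alternative gives 0.
(Remaining 75 profiles checked similarly; truth is weakly best in each.)
In every case the truthful bid is at least as good as any alternative, so it is a dominant strategy.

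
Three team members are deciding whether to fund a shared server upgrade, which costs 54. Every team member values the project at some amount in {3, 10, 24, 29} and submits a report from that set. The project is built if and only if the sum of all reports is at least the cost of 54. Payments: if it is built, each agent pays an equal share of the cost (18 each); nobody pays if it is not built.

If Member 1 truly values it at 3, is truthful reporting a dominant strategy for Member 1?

Yes

Check each profile of the others' reports and compare truth against every alternative report.
Others report (24, 24): truth gives 0, best alternative gives -15.
Others report (24, 29): truth gives -15, best alternative gives -15.
Others report (29, 24): truth gives -15, best alternative gives -15.
Others report (29, 29): truth gives -15, best alternative gives -15.
Others report (3, 3): truth gives 0, best alternative gives 0.
Others report (3, 10): truth gives 0, best alternative gives 0.
(Remaining 10 profiles checked similarly; truth is weakly best in each.)
In every case the truthful report is at least as good as any alternative, so it is a dominant strategy.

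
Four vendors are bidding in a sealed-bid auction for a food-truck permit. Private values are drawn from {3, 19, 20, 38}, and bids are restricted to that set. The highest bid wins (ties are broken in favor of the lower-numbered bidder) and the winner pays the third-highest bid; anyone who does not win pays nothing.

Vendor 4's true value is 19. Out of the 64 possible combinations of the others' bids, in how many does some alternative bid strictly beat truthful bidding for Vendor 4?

6

Others bid (3, 3, 19): truth gives 0; bid 20 gives 16 > 0. Violating.
Others bid (3, 3, 20): truth gives 0; bid 38 gives 16 > 0. Violating.
Others bid (3, 19, 3): truth gives 0; bid 20 gives 16 > 0. Violating.
Others bid (3, 20, 3): truth gives 0; bid 38 gives 16 > 0. Violating.
Others bid (3, 3, 3): truth gives 16; no alternative beats it.
Others bid (3, 3, 38): truth gives 0; no alternative beats it.
(Checking all 64 profiles: 6 have a profitable deviation, 58 do not.)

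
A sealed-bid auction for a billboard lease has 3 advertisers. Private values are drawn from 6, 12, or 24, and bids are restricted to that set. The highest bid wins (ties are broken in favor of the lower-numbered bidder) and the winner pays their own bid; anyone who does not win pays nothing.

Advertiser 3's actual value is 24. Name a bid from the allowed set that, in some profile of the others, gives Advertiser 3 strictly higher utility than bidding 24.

12

Suppose Advertiser 1 bids 6 and Advertiser 2 bids 6.
Bid 24: wins, pays 24, utility 24 - 24 = 0.
Bid 12: wins, pays 12, utility 24 - 12 = 12.
So bidding 12 beats truth here (12 > 0).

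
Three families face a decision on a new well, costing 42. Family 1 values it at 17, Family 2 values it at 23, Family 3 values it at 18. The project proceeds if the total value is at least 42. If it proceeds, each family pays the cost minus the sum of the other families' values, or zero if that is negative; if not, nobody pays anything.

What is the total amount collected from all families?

10

Total value 58 ≥ cost 42, so it is built.
Family 1: others sum to 41; max(0, 42 - 41) = 1.
Family 2: others sum to 35; max(0, 42 - 35) = 7.
Family 3: others sum to 40; max(0, 42 - 40) = 2.
Total collected = 1 + 7 + 2 = 10.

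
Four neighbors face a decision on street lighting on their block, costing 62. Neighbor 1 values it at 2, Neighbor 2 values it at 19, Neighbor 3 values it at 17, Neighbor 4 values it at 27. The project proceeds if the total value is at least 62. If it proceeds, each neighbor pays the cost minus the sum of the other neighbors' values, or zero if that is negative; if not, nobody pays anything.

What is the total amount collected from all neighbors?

54

Total value 65 ≥ cost 62, so it is built.
Neighbor 1: others sum to 63; max(0, 62 - 63) = 0.
Neighbor 2: others sum to 46; max(0, 62 - 46) = 16.
Neighbor 3: others sum to 48; max(0, 62 - 48) = 14.
Neighbor 4: others sum to 38; max(0, 62 - 38) = 24.
Total collected = 0 + 16 + 14 + 24 = 54.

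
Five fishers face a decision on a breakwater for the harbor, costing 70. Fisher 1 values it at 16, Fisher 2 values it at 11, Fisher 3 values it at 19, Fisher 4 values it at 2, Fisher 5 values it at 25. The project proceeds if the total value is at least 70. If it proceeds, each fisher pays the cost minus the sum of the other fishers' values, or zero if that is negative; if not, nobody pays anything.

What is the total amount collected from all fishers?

Total value 73 ≥ cost 70, so it is built.
Fisher 1: others sum to 57; max(0, 70 - 57) = 13.
Fisher 2: others sum to 62; max(0, 70 - 62) = 8.
Fisher 3: others sum to 54; max(0, 70 - 54) = 16.
Fisher 4: others sum to 71; max(0, 70 - 71) = 0.
Fisher 5: others sum to 48; max(0, 70 - 48) = 22.
Total collected = 13 + 8 + 16 + 0 + 22 = 59.

59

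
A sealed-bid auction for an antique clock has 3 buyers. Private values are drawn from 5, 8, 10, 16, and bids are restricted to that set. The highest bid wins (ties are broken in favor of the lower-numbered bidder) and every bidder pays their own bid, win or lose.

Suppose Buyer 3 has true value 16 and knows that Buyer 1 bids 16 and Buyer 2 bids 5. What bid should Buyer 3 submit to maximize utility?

5

Bid 5: loses but pays 5, utility -5.
Bid 8: loses but pays 8, utility -8.
Bid 10: loses but pays 10, utility -10.
Bid 16: loses but pays 16, utility -16.
The best choice is 5 with utility -5.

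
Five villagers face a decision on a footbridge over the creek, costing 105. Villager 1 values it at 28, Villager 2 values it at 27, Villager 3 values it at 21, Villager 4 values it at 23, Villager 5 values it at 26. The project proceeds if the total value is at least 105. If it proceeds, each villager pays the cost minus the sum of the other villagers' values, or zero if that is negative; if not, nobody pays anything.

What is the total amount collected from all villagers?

25

Total value 125 ≥ cost 105, so it is built.
Villager 1: others sum to 97; max(0, 105 - 97) = 8.
Villager 2: others sum to 98; max(0, 105 - 98) = 7.
Villager 3: others sum to 104; max(0, 105 - 104) = 1.
Villager 4: others sum to 102; max(0, 105 - 102) = 3.
Villager 5: others sum to 99; max(0, 105 - 99) = 6.
Total collected = 8 + 7 + 1 + 3 + 6 = 25.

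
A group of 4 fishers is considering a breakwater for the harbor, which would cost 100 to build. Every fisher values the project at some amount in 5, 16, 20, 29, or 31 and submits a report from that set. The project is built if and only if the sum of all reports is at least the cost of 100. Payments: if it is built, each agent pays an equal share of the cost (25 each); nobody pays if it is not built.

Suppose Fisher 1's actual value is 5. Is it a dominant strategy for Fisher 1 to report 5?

Yes

Check each profile of the others' reports and compare truth against every alternative report.
Others report (29, 29, 29): truth gives 0, best alternative gives -20.
Others report (29, 29, 31): truth gives 0, best alternative gives -20.
Others report (29, 31, 29): truth gives 0, best alternative gives -20.
Others report (29, 31, 31): truth gives 0, best alternative gives -20.
Others report (31, 29, 29): truth gives 0, best alternative gives -20.
Others report (31, 29, 31): truth gives 0, best alternative gives -20.
(Remaining 119 profiles checked similarly; truth is weakly best in each.)
In every case the truthful report is at least as good as any alternative, so it is a dominant strategy.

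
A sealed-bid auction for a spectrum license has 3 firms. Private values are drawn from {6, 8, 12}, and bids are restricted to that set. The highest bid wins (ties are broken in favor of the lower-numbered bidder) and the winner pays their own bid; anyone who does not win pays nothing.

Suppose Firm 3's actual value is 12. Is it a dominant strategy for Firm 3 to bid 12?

Consider the case where Firm 1 bids 6 and Firm 2 bids 6.
Truthful bid 12: wins, pays 12, utility 12 - 12 = 0.
Bid 8 instead: wins, pays 8, utility 12 - 8 = 4.
Since 4 > 0, bidding 8 is strictly better here, so truthful bidding is not dominant.

No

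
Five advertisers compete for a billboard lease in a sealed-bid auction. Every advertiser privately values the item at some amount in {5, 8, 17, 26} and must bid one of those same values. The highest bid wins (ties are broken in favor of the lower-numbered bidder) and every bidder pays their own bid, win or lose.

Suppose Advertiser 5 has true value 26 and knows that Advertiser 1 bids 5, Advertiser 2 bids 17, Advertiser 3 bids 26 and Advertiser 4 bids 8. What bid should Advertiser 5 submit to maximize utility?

5

Bid 5: loses but pays 5, utility -5.
Bid 8: loses but pays 8, utility -8.
Bid 17: loses but pays 17, utility -17.
Bid 26: loses but pays 26, utility -26.
The best choice is 5 with utility -5.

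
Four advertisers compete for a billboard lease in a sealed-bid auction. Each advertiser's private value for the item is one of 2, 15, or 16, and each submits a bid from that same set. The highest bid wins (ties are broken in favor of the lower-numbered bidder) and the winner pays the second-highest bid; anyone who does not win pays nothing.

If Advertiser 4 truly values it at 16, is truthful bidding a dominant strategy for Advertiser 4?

Yes

Check each profile of the others' bids and compare truth against every alternative bid.
Others bid (2, 2, 15): truth gives 1, best alternative gives 0.
Others bid (2, 15, 2): truth gives 1, best alternative gives 0.
Others bid (2, 15, 15): truth gives 1, best alternative gives 0.
Others bid (15, 2, 2): truth gives 1, best alternative gives 0.
Others bid (15, 2, 15): truth gives 1, best alternative gives 0.
Others bid (15, 15, 2): truth gives 1, best alternative gives 0.
(Remaining 21 profiles checked similarly; truth is weakly best in each.)
In every case the truthful bid is at least as good as any alternative, so it is a dominant strategy.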